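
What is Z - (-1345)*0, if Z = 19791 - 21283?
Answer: -1492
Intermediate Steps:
Z = -1492
Z - (-1345)*0 = -1492 - (-1345)*0 = -1492 - 1*0 = -1492 + 0 = -1492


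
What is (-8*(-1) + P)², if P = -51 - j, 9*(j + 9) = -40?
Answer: 70756/81 ≈ 873.53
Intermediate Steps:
j = -121/9 (j = -9 + (⅑)*(-40) = -9 - 40/9 = -121/9 ≈ -13.444)
P = -338/9 (P = -51 - 1*(-121/9) = -51 + 121/9 = -338/9 ≈ -37.556)
(-8*(-1) + P)² = (-8*(-1) - 338/9)² = (8 - 338/9)² = (-266/9)² = 70756/81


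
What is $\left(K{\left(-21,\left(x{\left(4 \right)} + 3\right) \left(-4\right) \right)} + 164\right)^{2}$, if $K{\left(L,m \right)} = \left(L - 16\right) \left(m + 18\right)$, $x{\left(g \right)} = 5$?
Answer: $465124$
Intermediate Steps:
$K{\left(L,m \right)} = \left(-16 + L\right) \left(18 + m\right)$
$\left(K{\left(-21,\left(x{\left(4 \right)} + 3\right) \left(-4\right) \right)} + 164\right)^{2} = \left(\left(-288 - 16 \left(5 + 3\right) \left(-4\right) + 18 \left(-21\right) - 21 \left(5 + 3\right) \left(-4\right)\right) + 164\right)^{2} = \left(\left(-288 - 16 \cdot 8 \left(-4\right) - 378 - 21 \cdot 8 \left(-4\right)\right) + 164\right)^{2} = \left(\left(-288 - -512 - 378 - -672\right) + 164\right)^{2} = \left(\left(-288 + 512 - 378 + 672\right) + 164\right)^{2} = \left(518 + 164\right)^{2} = 682^{2} = 465124$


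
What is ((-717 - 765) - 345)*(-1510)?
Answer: 2758770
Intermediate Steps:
((-717 - 765) - 345)*(-1510) = (-1482 - 345)*(-1510) = -1827*(-1510) = 2758770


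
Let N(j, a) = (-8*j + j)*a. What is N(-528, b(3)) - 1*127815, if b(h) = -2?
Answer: -135207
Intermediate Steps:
N(j, a) = -7*a*j (N(j, a) = (-7*j)*a = -7*a*j)
N(-528, b(3)) - 1*127815 = -7*(-2)*(-528) - 1*127815 = -7392 - 127815 = -135207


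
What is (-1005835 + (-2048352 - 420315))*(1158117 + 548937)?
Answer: -5931162537108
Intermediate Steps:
(-1005835 + (-2048352 - 420315))*(1158117 + 548937) = (-1005835 - 2468667)*1707054 = -3474502*1707054 = -5931162537108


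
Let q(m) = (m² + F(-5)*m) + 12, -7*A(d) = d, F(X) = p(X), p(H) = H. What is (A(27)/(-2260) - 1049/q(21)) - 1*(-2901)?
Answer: 1994307947/688170 ≈ 2898.0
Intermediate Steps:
F(X) = X
A(d) = -d/7
q(m) = 12 + m² - 5*m (q(m) = (m² - 5*m) + 12 = 12 + m² - 5*m)
(A(27)/(-2260) - 1049/q(21)) - 1*(-2901) = (-⅐*27/(-2260) - 1049/(12 + 21² - 5*21)) - 1*(-2901) = (-27/7*(-1/2260) - 1049/(12 + 441 - 105)) + 2901 = (27/15820 - 1049/348) + 2901 = -2073223/688170 + 2901 = 1994307947/688170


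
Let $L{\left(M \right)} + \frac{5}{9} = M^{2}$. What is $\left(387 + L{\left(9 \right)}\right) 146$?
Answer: $\frac{614222}{9} \approx 68247.0$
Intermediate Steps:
$L{\left(M \right)} = - \frac{5}{9} + M^{2}$
$\left(387 + L{\left(9 \right)}\right) 146 = \left(387 - \left(\frac{5}{9} - 9^{2}\right)\right) 146 = \left(387 + \left(- \frac{5}{9} + 81\right)\right) 146 = \left(387 + \frac{724}{9}\right) 146 = \frac{4207}{9} \cdot 146 = \frac{614222}{9}$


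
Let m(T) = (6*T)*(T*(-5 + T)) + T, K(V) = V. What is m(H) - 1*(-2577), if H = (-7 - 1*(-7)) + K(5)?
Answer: 2582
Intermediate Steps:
H = 5 (H = (-7 - 1*(-7)) + 5 = (-7 + 7) + 5 = 0 + 5 = 5)
m(T) = T + 6*T**2*(-5 + T) (m(T) = 6*T**2*(-5 + T) + T = T + 6*T**2*(-5 + T))
m(H) - 1*(-2577) = 5*(1 - 30*5 + 6*5**2) - 1*(-2577) = 5*(1 - 150 + 6*25) + 2577 = 5*(1 - 150 + 150) + 2577 = 5*1 + 2577 = 5 + 2577 = 2582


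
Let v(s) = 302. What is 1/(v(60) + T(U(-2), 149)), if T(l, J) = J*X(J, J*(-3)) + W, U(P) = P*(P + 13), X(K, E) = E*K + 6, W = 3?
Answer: -1/9922648 ≈ -1.0078e-7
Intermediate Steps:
X(K, E) = 6 + E*K
U(P) = P*(13 + P)
T(l, J) = 3 + J*(6 - 3*J²) (T(l, J) = J*(6 + (J*(-3))*J) + 3 = J*(6 + (-3*J)*J) + 3 = J*(6 - 3*J²) + 3 = 3 + J*(6 - 3*J²))
1/(v(60) + T(U(-2), 149)) = 1/(302 + (3 + 3*149*(2 - 1*149²))) = 1/(302 + (3 + 3*149*(2 - 1*22201))) = 1/(302 + (3 + 3*149*(2 - 22201))) = 1/(302 + (3 + 3*149*(-22199))) = 1/(302 + (3 - 9922953)) = 1/(302 - 9922950) = 1/(-9922648) = -1/9922648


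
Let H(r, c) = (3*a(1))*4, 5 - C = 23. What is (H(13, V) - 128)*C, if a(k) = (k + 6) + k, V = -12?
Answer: 576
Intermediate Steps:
C = -18 (C = 5 - 1*23 = 5 - 23 = -18)
a(k) = 6 + 2*k (a(k) = (6 + k) + k = 6 + 2*k)
H(r, c) = 96 (H(r, c) = (3*(6 + 2*1))*4 = (3*(6 + 2))*4 = (3*8)*4 = 24*4 = 96)
(H(13, V) - 128)*C = (96 - 128)*(-18) = -32*(-18) = 576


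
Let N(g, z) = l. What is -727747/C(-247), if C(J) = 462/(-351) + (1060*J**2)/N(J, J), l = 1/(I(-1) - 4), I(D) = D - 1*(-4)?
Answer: 85146399/7566336334 ≈ 0.011253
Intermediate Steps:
I(D) = 4 + D (I(D) = D + 4 = 4 + D)
l = -1 (l = 1/((4 - 1) - 4) = 1/(3 - 4) = 1/(-1) = -1)
N(g, z) = -1
C(J) = -154/117 - 1060*J**2 (C(J) = 462/(-351) + (1060*J**2)/(-1) = 462*(-1/351) + (1060*J**2)*(-1) = -154/117 - 1060*J**2)
-727747/C(-247) = -727747/(-154/117 - 1060*(-247)**2) = -727747/(-154/117 - 1060*61009) = -727747/(-154/117 - 64669540) = -727747/(-7566336334/117) = -727747*(-117/7566336334) = 85146399/7566336334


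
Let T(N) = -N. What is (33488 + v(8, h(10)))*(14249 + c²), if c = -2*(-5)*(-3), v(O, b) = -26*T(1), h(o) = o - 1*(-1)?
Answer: 507703586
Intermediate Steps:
h(o) = 1 + o (h(o) = o + 1 = 1 + o)
v(O, b) = 26 (v(O, b) = -(-26) = -26*(-1) = 26)
c = -30 (c = 10*(-3) = -30)
(33488 + v(8, h(10)))*(14249 + c²) = (33488 + 26)*(14249 + (-30)²) = 33514*(14249 + 900) = 33514*15149 = 507703586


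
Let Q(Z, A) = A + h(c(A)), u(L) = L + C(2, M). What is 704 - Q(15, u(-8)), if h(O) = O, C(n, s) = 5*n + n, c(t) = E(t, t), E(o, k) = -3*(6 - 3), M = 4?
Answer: 709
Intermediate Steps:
E(o, k) = -9 (E(o, k) = -3*3 = -9)
c(t) = -9
C(n, s) = 6*n
u(L) = 12 + L (u(L) = L + 6*2 = L + 12 = 12 + L)
Q(Z, A) = -9 + A (Q(Z, A) = A - 9 = -9 + A)
704 - Q(15, u(-8)) = 704 - (-9 + (12 - 8)) = 704 - (-9 + 4) = 704 - 1*(-5) = 704 + 5 = 709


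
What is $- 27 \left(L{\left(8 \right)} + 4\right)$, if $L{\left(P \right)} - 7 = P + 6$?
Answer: $-675$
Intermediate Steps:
$L{\left(P \right)} = 13 + P$ ($L{\left(P \right)} = 7 + \left(P + 6\right) = 7 + \left(6 + P\right) = 13 + P$)
$- 27 \left(L{\left(8 \right)} + 4\right) = - 27 \left(\left(13 + 8\right) + 4\right) = - 27 \left(21 + 4\right) = \left(-27\right) 25 = -675$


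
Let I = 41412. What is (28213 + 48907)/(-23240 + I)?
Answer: 19280/4543 ≈ 4.2439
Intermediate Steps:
(28213 + 48907)/(-23240 + I) = (28213 + 48907)/(-23240 + 41412) = 77120/18172 = 77120*(1/18172) = 19280/4543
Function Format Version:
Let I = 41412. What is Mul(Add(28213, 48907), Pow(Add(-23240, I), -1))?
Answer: Rational(19280, 4543) ≈ 4.2439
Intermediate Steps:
Mul(Add(28213, 48907), Pow(Add(-23240, I), -1)) = Mul(Add(28213, 48907), Pow(Add(-23240, 41412), -1)) = Mul(77120, Pow(18172, -1)) = Mul(77120, Rational(1, 18172)) = Rational(19280, 4543)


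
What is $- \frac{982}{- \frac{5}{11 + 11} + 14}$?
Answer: $- \frac{21604}{303} \approx -71.3$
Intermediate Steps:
$- \frac{982}{- \frac{5}{11 + 11} + 14} = - \frac{982}{- \frac{5}{22} + 14} = - \frac{982}{\frac{303}{22}} = \left(-982\right) \frac{22}{303} = - \frac{21604}{303}$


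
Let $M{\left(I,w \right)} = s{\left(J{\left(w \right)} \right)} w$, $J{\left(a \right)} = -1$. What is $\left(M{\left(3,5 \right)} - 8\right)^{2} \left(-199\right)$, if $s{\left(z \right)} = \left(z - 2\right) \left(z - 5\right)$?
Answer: $-1338076$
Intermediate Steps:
$s{\left(z \right)} = \left(-5 + z\right) \left(-2 + z\right)$ ($s{\left(z \right)} = \left(-2 + z\right) \left(-5 + z\right) = \left(-5 + z\right) \left(-2 + z\right)$)
$M{\left(I,w \right)} = 18 w$ ($M{\left(I,w \right)} = \left(10 + \left(-1\right)^{2} - -7\right) w = \left(10 + 1 + 7\right) w = 18 w$)
$\left(M{\left(3,5 \right)} - 8\right)^{2} \left(-199\right) = \left(18 \cdot 5 - 8\right)^{2} \left(-199\right) = \left(90 - 8\right)^{2} \left(-199\right) = 82^{2} \left(-199\right) = 6724 \left(-199\right) = -1338076$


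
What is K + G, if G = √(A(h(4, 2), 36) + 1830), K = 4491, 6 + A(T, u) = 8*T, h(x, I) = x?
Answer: 4491 + 8*√29 ≈ 4534.1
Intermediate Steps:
A(T, u) = -6 + 8*T
G = 8*√29 (G = √((-6 + 8*4) + 1830) = √((-6 + 32) + 1830) = √(26 + 1830) = √1856 = 8*√29 ≈ 43.081)
K + G = 4491 + 8*√29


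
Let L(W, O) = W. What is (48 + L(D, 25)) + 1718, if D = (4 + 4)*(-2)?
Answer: 1750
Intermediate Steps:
D = -16 (D = 8*(-2) = -16)
(48 + L(D, 25)) + 1718 = (48 - 16) + 1718 = 32 + 1718 = 1750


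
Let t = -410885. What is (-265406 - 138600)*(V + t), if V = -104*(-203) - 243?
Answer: 157568804096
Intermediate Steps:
V = 20869 (V = 21112 - 243 = 20869)
(-265406 - 138600)*(V + t) = (-265406 - 138600)*(20869 - 410885) = -404006*(-390016) = 157568804096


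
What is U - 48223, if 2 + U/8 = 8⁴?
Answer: -15471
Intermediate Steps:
U = 32752 (U = -16 + 8*8⁴ = -16 + 8*4096 = -16 + 32768 = 32752)
U - 48223 = 32752 - 48223 = -15471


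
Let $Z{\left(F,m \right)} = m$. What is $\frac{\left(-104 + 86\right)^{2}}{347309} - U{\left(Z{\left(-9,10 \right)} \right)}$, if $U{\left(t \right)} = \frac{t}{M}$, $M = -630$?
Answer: $\frac{367721}{21880467} \approx 0.016806$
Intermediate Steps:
$U{\left(t \right)} = - \frac{t}{630}$ ($U{\left(t \right)} = \frac{t}{-630} = t \left(- \frac{1}{630}\right) = - \frac{t}{630}$)
$\frac{\left(-104 + 86\right)^{2}}{347309} - U{\left(Z{\left(-9,10 \right)} \right)} = \frac{\left(-104 + 86\right)^{2}}{347309} - \left(- \frac{1}{630}\right) 10 = \left(-18\right)^{2} \cdot \frac{1}{347309} - - \frac{1}{63} = 324 \cdot \frac{1}{347309} + \frac{1}{63} = \frac{324}{347309} + \frac{1}{63} = \frac{367721}{21880467}$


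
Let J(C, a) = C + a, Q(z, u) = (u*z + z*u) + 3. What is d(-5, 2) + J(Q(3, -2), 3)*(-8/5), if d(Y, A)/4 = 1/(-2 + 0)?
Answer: 38/5 ≈ 7.6000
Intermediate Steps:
d(Y, A) = -2 (d(Y, A) = 4/(-2 + 0) = 4/(-2) = 4*(-½) = -2)
Q(z, u) = 3 + 2*u*z (Q(z, u) = (u*z + u*z) + 3 = 2*u*z + 3 = 3 + 2*u*z)
d(-5, 2) + J(Q(3, -2), 3)*(-8/5) = -2 + ((3 + 2*(-2)*3) + 3)*(-8/5) = -2 + ((3 - 12) + 3)*(-8*⅕) = -2 + (-9 + 3)*(-8/5) = -2 - 6*(-8/5) = -2 + 48/5 = 38/5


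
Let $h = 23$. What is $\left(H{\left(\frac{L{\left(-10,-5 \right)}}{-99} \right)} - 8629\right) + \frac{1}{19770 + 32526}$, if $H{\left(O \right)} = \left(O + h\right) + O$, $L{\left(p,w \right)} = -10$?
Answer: $- \frac{14851610735}{1725768} \approx -8605.8$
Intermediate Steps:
$H{\left(O \right)} = 23 + 2 O$ ($H{\left(O \right)} = \left(O + 23\right) + O = \left(23 + O\right) + O = 23 + 2 O$)
$\left(H{\left(\frac{L{\left(-10,-5 \right)}}{-99} \right)} - 8629\right) + \frac{1}{19770 + 32526} = \left(\left(23 + 2 \left(- \frac{10}{-99}\right)\right) - 8629\right) + \frac{1}{19770 + 32526} = \left(\left(23 + 2 \left(\left(-10\right) \left(- \frac{1}{99}\right)\right)\right) - 8629\right) + \frac{1}{52296} = \left(\left(23 + 2 \cdot \frac{10}{99}\right) - 8629\right) + \frac{1}{52296} = \left(\left(23 + \frac{20}{99}\right) - 8629\right) + \frac{1}{52296} = \left(\frac{2297}{99} - 8629\right) + \frac{1}{52296} = - \frac{851974}{99} + \frac{1}{52296} = - \frac{14851610735}{1725768}$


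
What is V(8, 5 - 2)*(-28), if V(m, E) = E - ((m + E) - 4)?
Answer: 112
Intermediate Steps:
V(m, E) = 4 - m (V(m, E) = E - ((E + m) - 4) = E - (-4 + E + m) = E + (4 - E - m) = 4 - m)
V(8, 5 - 2)*(-28) = (4 - 1*8)*(-28) = (4 - 8)*(-28) = -4*(-28) = 112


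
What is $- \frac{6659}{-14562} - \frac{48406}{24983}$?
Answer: $- \frac{538526375}{363802446} \approx -1.4803$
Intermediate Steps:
$- \frac{6659}{-14562} - \frac{48406}{24983} = \left(-6659\right) \left(- \frac{1}{14562}\right) - \frac{48406}{24983} = \frac{6659}{14562} - \frac{48406}{24983} = - \frac{538526375}{363802446}$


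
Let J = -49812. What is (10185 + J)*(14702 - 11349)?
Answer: -132869331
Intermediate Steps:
(10185 + J)*(14702 - 11349) = (10185 - 49812)*(14702 - 11349) = -39627*3353 = -132869331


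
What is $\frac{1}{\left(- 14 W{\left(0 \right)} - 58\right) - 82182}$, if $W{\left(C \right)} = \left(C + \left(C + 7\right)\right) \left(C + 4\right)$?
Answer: $- \frac{1}{82632} \approx -1.2102 \cdot 10^{-5}$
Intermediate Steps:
$W{\left(C \right)} = \left(4 + C\right) \left(7 + 2 C\right)$ ($W{\left(C \right)} = \left(C + \left(7 + C\right)\right) \left(4 + C\right) = \left(7 + 2 C\right) \left(4 + C\right) = \left(4 + C\right) \left(7 + 2 C\right)$)
$\frac{1}{\left(- 14 W{\left(0 \right)} - 58\right) - 82182} = \frac{1}{\left(- 14 \left(28 + 2 \cdot 0^{2} + 15 \cdot 0\right) - 58\right) - 82182} = \frac{1}{\left(- 14 \left(28 + 2 \cdot 0 + 0\right) - 58\right) - 82182} = \frac{1}{\left(- 14 \left(28 + 0 + 0\right) - 58\right) - 82182} = \frac{1}{\left(\left(-14\right) 28 - 58\right) - 82182} = \frac{1}{\left(-392 - 58\right) - 82182} = \frac{1}{-450 - 82182} = \frac{1}{-82632} = - \frac{1}{82632}$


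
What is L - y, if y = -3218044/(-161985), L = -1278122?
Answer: -207039810214/161985 ≈ -1.2781e+6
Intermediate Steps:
y = 3218044/161985 (y = -3218044*(-1/161985) = 3218044/161985 ≈ 19.866)
L - y = -1278122 - 1*3218044/161985 = -1278122 - 3218044/161985 = -207039810214/161985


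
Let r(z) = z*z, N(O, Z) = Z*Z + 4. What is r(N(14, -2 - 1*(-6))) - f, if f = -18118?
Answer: 18518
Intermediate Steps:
N(O, Z) = 4 + Z**2 (N(O, Z) = Z**2 + 4 = 4 + Z**2)
r(z) = z**2
r(N(14, -2 - 1*(-6))) - f = (4 + (-2 - 1*(-6))**2)**2 - 1*(-18118) = (4 + (-2 + 6)**2)**2 + 18118 = (4 + 4**2)**2 + 18118 = (4 + 16)**2 + 18118 = 20**2 + 18118 = 400 + 18118 = 18518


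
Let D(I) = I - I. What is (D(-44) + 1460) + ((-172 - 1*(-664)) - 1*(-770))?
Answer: 2722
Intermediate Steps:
D(I) = 0
(D(-44) + 1460) + ((-172 - 1*(-664)) - 1*(-770)) = (0 + 1460) + ((-172 - 1*(-664)) - 1*(-770)) = 1460 + ((-172 + 664) + 770) = 1460 + (492 + 770) = 1460 + 1262 = 2722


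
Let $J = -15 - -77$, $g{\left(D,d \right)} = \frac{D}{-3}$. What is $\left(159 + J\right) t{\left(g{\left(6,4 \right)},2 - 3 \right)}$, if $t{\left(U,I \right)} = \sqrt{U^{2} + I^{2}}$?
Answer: $221 \sqrt{5} \approx 494.17$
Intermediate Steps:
$g{\left(D,d \right)} = - \frac{D}{3}$ ($g{\left(D,d \right)} = D \left(- \frac{1}{3}\right) = - \frac{D}{3}$)
$t{\left(U,I \right)} = \sqrt{I^{2} + U^{2}}$
$J = 62$ ($J = -15 + 77 = 62$)
$\left(159 + J\right) t{\left(g{\left(6,4 \right)},2 - 3 \right)} = \left(159 + 62\right) \sqrt{\left(2 - 3\right)^{2} + \left(\left(- \frac{1}{3}\right) 6\right)^{2}} = 221 \sqrt{\left(-1\right)^{2} + \left(-2\right)^{2}} = 221 \sqrt{1 + 4} = 221 \sqrt{5}$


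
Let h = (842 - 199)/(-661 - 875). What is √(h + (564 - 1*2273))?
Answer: I*√15754002/96 ≈ 41.345*I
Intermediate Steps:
h = -643/1536 (h = 643/(-1536) = 643*(-1/1536) = -643/1536 ≈ -0.41862)
√(h + (564 - 1*2273)) = √(-643/1536 + (564 - 1*2273)) = √(-643/1536 + (564 - 2273)) = √(-643/1536 - 1709) = √(-2625667/1536) = I*√15754002/96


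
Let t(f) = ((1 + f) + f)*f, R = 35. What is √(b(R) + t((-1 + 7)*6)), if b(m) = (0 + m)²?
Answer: √3853 ≈ 62.073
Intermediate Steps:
t(f) = f*(1 + 2*f) (t(f) = (1 + 2*f)*f = f*(1 + 2*f))
b(m) = m²
√(b(R) + t((-1 + 7)*6)) = √(35² + ((-1 + 7)*6)*(1 + 2*((-1 + 7)*6))) = √(1225 + (6*6)*(1 + 2*(6*6))) = √(1225 + 36*(1 + 2*36)) = √(1225 + 36*(1 + 72)) = √(1225 + 36*73) = √(1225 + 2628) = √3853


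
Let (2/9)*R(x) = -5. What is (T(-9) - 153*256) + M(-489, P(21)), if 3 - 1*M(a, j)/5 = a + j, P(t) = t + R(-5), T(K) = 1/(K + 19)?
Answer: -183502/5 ≈ -36700.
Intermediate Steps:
R(x) = -45/2 (R(x) = (9/2)*(-5) = -45/2)
T(K) = 1/(19 + K)
P(t) = -45/2 + t (P(t) = t - 45/2 = -45/2 + t)
M(a, j) = 15 - 5*a - 5*j (M(a, j) = 15 - 5*(a + j) = 15 + (-5*a - 5*j) = 15 - 5*a - 5*j)
(T(-9) - 153*256) + M(-489, P(21)) = (1/(19 - 9) - 153*256) + (15 - 5*(-489) - 5*(-45/2 + 21)) = (1/10 - 39168) + (15 + 2445 - 5*(-3/2)) = (1/10 - 39168) + (15 + 2445 + 15/2) = -391679/10 + 4935/2 = -183502/5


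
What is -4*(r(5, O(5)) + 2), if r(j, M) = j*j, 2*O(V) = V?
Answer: -108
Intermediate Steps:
O(V) = V/2
r(j, M) = j²
-4*(r(5, O(5)) + 2) = -4*(5² + 2) = -4*(25 + 2) = -4*27 = -108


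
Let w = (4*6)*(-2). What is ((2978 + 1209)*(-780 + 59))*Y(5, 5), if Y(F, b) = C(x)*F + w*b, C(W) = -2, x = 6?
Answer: 754706750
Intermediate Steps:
w = -48 (w = 24*(-2) = -48)
Y(F, b) = -48*b - 2*F (Y(F, b) = -2*F - 48*b = -48*b - 2*F)
((2978 + 1209)*(-780 + 59))*Y(5, 5) = ((2978 + 1209)*(-780 + 59))*(-48*5 - 2*5) = (4187*(-721))*(-240 - 10) = -3018827*(-250) = 754706750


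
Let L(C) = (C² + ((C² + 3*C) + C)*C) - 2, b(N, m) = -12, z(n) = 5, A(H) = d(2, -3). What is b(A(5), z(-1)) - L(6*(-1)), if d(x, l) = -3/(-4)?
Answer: 26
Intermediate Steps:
d(x, l) = ¾ (d(x, l) = -3*(-¼) = ¾)
A(H) = ¾
L(C) = -2 + C² + C*(C² + 4*C) (L(C) = (C² + (C² + 4*C)*C) - 2 = (C² + C*(C² + 4*C)) - 2 = -2 + C² + C*(C² + 4*C))
b(A(5), z(-1)) - L(6*(-1)) = -12 - (-2 + (6*(-1))³ + 5*(6*(-1))²) = -12 - (-2 + (-6)³ + 5*(-6)²) = -12 - (-2 - 216 + 5*36) = -12 - (-2 - 216 + 180) = -12 - 1*(-38) = -12 + 38 = 26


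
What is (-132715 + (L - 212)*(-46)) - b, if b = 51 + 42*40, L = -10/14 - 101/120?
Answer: -52341419/420 ≈ -1.2462e+5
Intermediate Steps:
L = -1307/840 (L = -10*1/14 - 101*1/120 = -5/7 - 101/120 = -1307/840 ≈ -1.5560)
b = 1731 (b = 51 + 1680 = 1731)
(-132715 + (L - 212)*(-46)) - b = (-132715 + (-1307/840 - 212)*(-46)) - 1*1731 = (-132715 - 179387/840*(-46)) - 1731 = (-132715 + 4125901/420) - 1731 = -51614399/420 - 1731 = -52341419/420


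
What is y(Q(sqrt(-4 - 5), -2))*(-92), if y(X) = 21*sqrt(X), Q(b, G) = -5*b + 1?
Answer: -1932*sqrt(1 - 15*I) ≈ -5470.2 + 5117.7*I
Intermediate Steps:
Q(b, G) = 1 - 5*b
y(Q(sqrt(-4 - 5), -2))*(-92) = (21*sqrt(1 - 5*sqrt(-4 - 5)))*(-92) = (21*sqrt(1 - 15*I))*(-92) = -1932*sqrt(1 - 15*I)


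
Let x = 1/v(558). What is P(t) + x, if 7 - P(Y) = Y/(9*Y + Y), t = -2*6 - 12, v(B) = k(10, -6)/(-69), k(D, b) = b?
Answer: 92/5 ≈ 18.400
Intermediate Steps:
v(B) = 2/23 (v(B) = -6/(-69) = -6*(-1/69) = 2/23)
t = -24 (t = -12 - 12 = -24)
P(Y) = 69/10 (P(Y) = 7 - Y/(9*Y + Y) = 7 - Y/(10*Y) = 7 - Y*1/(10*Y) = 7 - 1*1/10 = 7 - 1/10 = 69/10)
x = 23/2 (x = 1/(2/23) = 23/2 ≈ 11.500)
P(t) + x = 69/10 + 23/2 = 92/5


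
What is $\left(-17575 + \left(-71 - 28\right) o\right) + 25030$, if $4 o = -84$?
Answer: $9534$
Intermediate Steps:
$o = -21$ ($o = \frac{1}{4} \left(-84\right) = -21$)
$\left(-17575 + \left(-71 - 28\right) o\right) + 25030 = \left(-17575 + \left(-71 - 28\right) \left(-21\right)\right) + 25030 = \left(-17575 - -2079\right) + 25030 = \left(-17575 + 2079\right) + 25030 = -15496 + 25030 = 9534$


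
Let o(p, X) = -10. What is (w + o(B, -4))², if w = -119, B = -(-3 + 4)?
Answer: 16641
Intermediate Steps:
B = -1 (B = -1*1 = -1)
(w + o(B, -4))² = (-119 - 10)² = (-129)² = 16641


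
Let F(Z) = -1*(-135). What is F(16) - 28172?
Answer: -28037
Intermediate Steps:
F(Z) = 135
F(16) - 28172 = 135 - 28172 = -28037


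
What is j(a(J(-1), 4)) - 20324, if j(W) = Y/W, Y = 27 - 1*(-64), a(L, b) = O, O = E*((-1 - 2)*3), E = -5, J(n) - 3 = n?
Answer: -914489/45 ≈ -20322.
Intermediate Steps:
J(n) = 3 + n
O = 45 (O = -5*(-1 - 2)*3 = -(-15)*3 = -5*(-9) = 45)
a(L, b) = 45
Y = 91 (Y = 27 + 64 = 91)
j(W) = 91/W
j(a(J(-1), 4)) - 20324 = 91/45 - 20324 = -914489/45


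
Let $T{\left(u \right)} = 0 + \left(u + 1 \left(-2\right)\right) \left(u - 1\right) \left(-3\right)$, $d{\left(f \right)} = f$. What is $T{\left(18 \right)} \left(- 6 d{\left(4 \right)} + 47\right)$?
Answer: $-18768$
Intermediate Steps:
$T{\left(u \right)} = - 3 \left(-1 + u\right) \left(-2 + u\right)$ ($T{\left(u \right)} = 0 + \left(u - 2\right) \left(-1 + u\right) \left(-3\right) = 0 + \left(-2 + u\right) \left(-1 + u\right) \left(-3\right) = 0 + \left(-1 + u\right) \left(-2 + u\right) \left(-3\right) = 0 - 3 \left(-1 + u\right) \left(-2 + u\right) = - 3 \left(-1 + u\right) \left(-2 + u\right)$)
$T{\left(18 \right)} \left(- 6 d{\left(4 \right)} + 47\right) = \left(-6 - 3 \cdot 18^{2} + 9 \cdot 18\right) \left(\left(-6\right) 4 + 47\right) = \left(-6 - 972 + 162\right) \left(-24 + 47\right) = \left(-6 - 972 + 162\right) 23 = \left(-816\right) 23 = -18768$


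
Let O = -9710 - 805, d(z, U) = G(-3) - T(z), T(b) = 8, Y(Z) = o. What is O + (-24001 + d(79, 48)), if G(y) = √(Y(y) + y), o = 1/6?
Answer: -34524 + I*√102/6 ≈ -34524.0 + 1.6833*I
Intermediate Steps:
o = ⅙ ≈ 0.16667
Y(Z) = ⅙
G(y) = √(⅙ + y)
d(z, U) = -8 + I*√102/6 (d(z, U) = √(6 + 36*(-3))/6 - 1*8 = √(6 - 108)/6 - 8 = √(-102)/6 - 8 = (I*√102)/6 - 8 = I*√102/6 - 8 = -8 + I*√102/6)
O = -10515
O + (-24001 + d(79, 48)) = -10515 + (-24001 + (-8 + I*√102/6)) = -10515 + (-24009 + I*√102/6) = -34524 + I*√102/6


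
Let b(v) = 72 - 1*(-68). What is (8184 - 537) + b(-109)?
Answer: 7787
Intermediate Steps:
b(v) = 140 (b(v) = 72 + 68 = 140)
(8184 - 537) + b(-109) = (8184 - 537) + 140 = 7647 + 140 = 7787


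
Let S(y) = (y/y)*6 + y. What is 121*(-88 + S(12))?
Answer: -8470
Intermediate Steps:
S(y) = 6 + y (S(y) = 1*6 + y = 6 + y)
121*(-88 + S(12)) = 121*(-88 + (6 + 12)) = 121*(-88 + 18) = 121*(-70) = -8470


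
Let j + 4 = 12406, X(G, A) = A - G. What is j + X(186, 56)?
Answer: 12272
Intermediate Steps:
j = 12402 (j = -4 + 12406 = 12402)
j + X(186, 56) = 12402 + (56 - 1*186) = 12402 + (56 - 186) = 12402 - 130 = 12272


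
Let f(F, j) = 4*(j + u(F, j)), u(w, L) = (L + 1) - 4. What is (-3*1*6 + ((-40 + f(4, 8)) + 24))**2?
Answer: 324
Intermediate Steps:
u(w, L) = -3 + L (u(w, L) = (1 + L) - 4 = -3 + L)
f(F, j) = -12 + 8*j (f(F, j) = 4*(j + (-3 + j)) = 4*(-3 + 2*j) = -12 + 8*j)
(-3*1*6 + ((-40 + f(4, 8)) + 24))**2 = (-3*1*6 + ((-40 + (-12 + 8*8)) + 24))**2 = (-3*6 + ((-40 + (-12 + 64)) + 24))**2 = (-18 + ((-40 + 52) + 24))**2 = (-18 + (12 + 24))**2 = (-18 + 36)**2 = 18**2 = 324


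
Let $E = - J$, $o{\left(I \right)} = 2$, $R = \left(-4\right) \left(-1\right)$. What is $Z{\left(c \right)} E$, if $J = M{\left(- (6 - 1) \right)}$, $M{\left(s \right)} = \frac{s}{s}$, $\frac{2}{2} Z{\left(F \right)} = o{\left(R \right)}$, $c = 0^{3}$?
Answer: $-2$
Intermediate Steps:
$R = 4$
$c = 0$
$Z{\left(F \right)} = 2$
$M{\left(s \right)} = 1$
$J = 1$
$E = -1$ ($E = \left(-1\right) 1 = -1$)
$Z{\left(c \right)} E = 2 \left(-1\right) = -2$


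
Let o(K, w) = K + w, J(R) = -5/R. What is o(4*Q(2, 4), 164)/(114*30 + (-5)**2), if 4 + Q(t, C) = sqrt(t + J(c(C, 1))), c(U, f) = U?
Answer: 148/3445 + 2*sqrt(3)/3445 ≈ 0.043966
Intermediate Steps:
Q(t, C) = -4 + sqrt(t - 5/C)
o(4*Q(2, 4), 164)/(114*30 + (-5)**2) = (4*(-4 + sqrt(2 - 5/4)) + 164)/(114*30 + (-5)**2) = (4*(-4 + sqrt(2 - 5*1/4)) + 164)/(3420 + 25) = (4*(-4 + sqrt(2 - 5/4)) + 164)/3445 = (4*(-4 + sqrt(3/4)) + 164)*(1/3445) = (4*(-4 + sqrt(3)/2) + 164)*(1/3445) = ((-16 + 2*sqrt(3)) + 164)*(1/3445) = (148 + 2*sqrt(3))*(1/3445) = 148/3445 + 2*sqrt(3)/3445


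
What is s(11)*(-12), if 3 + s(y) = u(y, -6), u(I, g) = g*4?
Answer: 324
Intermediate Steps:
u(I, g) = 4*g
s(y) = -27 (s(y) = -3 + 4*(-6) = -3 - 24 = -27)
s(11)*(-12) = -27*(-12) = 324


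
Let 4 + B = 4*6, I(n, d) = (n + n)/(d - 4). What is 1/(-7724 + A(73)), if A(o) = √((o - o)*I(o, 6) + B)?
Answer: -1931/14915039 - √5/29830078 ≈ -0.00012954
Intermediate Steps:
I(n, d) = 2*n/(-4 + d) (I(n, d) = (2*n)/(-4 + d) = 2*n/(-4 + d))
B = 20 (B = -4 + 4*6 = -4 + 24 = 20)
A(o) = 2*√5 (A(o) = √((o - o)*(2*o/(-4 + 6)) + 20) = √(0*(2*o/2) + 20) = √(0*(2*o*(½)) + 20) = √(0*o + 20) = √(0 + 20) = √20 = 2*√5)
1/(-7724 + A(73)) = 1/(-7724 + 2*√5)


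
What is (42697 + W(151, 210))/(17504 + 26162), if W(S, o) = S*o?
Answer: 74407/43666 ≈ 1.7040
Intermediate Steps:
(42697 + W(151, 210))/(17504 + 26162) = (42697 + 151*210)/(17504 + 26162) = (42697 + 31710)/43666 = 74407*(1/43666) = 74407/43666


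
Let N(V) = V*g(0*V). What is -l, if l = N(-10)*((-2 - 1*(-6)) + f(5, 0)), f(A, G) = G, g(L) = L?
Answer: 0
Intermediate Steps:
N(V) = 0 (N(V) = V*(0*V) = V*0 = 0)
l = 0 (l = 0*((-2 - 1*(-6)) + 0) = 0*((-2 + 6) + 0) = 0*(4 + 0) = 0*4 = 0)
-l = -1*0 = 0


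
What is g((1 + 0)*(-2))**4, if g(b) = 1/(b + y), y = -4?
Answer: 1/1296 ≈ 0.00077160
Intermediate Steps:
g(b) = 1/(-4 + b) (g(b) = 1/(b - 4) = 1/(-4 + b))
g((1 + 0)*(-2))**4 = (1/(-4 + (1 + 0)*(-2)))**4 = (1/(-4 + 1*(-2)))**4 = (1/(-4 - 2))**4 = (1/(-6))**4 = (-1/6)**4 = 1/1296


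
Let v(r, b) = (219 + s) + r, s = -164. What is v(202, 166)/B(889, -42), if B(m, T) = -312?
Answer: -257/312 ≈ -0.82372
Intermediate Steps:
v(r, b) = 55 + r (v(r, b) = (219 - 164) + r = 55 + r)
v(202, 166)/B(889, -42) = (55 + 202)/(-312) = 257*(-1/312) = -257/312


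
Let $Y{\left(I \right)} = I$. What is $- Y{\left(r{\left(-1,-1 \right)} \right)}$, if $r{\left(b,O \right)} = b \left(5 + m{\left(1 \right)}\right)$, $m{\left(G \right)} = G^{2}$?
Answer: $6$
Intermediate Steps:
$r{\left(b,O \right)} = 6 b$ ($r{\left(b,O \right)} = b \left(5 + 1^{2}\right) = b \left(5 + 1\right) = b 6 = 6 b$)
$- Y{\left(r{\left(-1,-1 \right)} \right)} = - 6 \left(-1\right) = \left(-1\right) \left(-6\right) = 6$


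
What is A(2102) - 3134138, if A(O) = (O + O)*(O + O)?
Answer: 14539478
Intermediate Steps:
A(O) = 4*O**2 (A(O) = (2*O)*(2*O) = 4*O**2)
A(2102) - 3134138 = 4*2102**2 - 3134138 = 4*4418404 - 3134138 = 17673616 - 3134138 = 14539478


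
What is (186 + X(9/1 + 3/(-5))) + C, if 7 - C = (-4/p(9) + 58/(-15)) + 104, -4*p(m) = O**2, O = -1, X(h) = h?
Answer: 1279/15 ≈ 85.267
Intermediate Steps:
p(m) = -1/4 (p(m) = -1/4*(-1)**2 = -1/4*1 = -1/4)
C = -1637/15 (C = 7 - ((-4/(-1/4) + 58/(-15)) + 104) = 7 - ((-4*(-4) + 58*(-1/15)) + 104) = 7 - ((16 - 58/15) + 104) = 7 - (182/15 + 104) = 7 - 1*1742/15 = 7 - 1742/15 = -1637/15 ≈ -109.13)
(186 + X(9/1 + 3/(-5))) + C = (186 + (9/1 + 3/(-5))) - 1637/15 = (186 + (9*1 + 3*(-1/5))) - 1637/15 = (186 + (9 - 3/5)) - 1637/15 = (186 + 42/5) - 1637/15 = 972/5 - 1637/15 = 1279/15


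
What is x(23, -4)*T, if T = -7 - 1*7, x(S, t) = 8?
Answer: -112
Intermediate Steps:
T = -14 (T = -7 - 7 = -14)
x(23, -4)*T = 8*(-14) = -112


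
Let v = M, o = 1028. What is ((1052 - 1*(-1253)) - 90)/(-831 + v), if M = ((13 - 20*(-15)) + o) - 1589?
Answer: -2215/1079 ≈ -2.0528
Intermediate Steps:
M = -248 (M = ((13 - 20*(-15)) + 1028) - 1589 = ((13 + 300) + 1028) - 1589 = (313 + 1028) - 1589 = 1341 - 1589 = -248)
v = -248
((1052 - 1*(-1253)) - 90)/(-831 + v) = ((1052 - 1*(-1253)) - 90)/(-831 - 248) = ((1052 + 1253) - 90)/(-1079) = (2305 - 90)*(-1/1079) = 2215*(-1/1079) = -2215/1079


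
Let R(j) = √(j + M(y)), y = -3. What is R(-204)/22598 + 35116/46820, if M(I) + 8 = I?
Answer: 8779/11705 + I*√215/22598 ≈ 0.75002 + 0.00064886*I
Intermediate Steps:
M(I) = -8 + I
R(j) = √(-11 + j) (R(j) = √(j + (-8 - 3)) = √(j - 11) = √(-11 + j))
R(-204)/22598 + 35116/46820 = √(-11 - 204)/22598 + 35116/46820 = √(-215)*(1/22598) + 35116*(1/46820) = (I*√215)*(1/22598) + 8779/11705 = I*√215/22598 + 8779/11705 = 8779/11705 + I*√215/22598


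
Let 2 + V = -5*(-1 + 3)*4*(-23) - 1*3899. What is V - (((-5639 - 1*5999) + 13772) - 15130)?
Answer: 10015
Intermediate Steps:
V = -2981 (V = -2 + (-5*(-1 + 3)*4*(-23) - 1*3899) = -2 + (-10*4*(-23) - 3899) = -2 + (-5*8*(-23) - 3899) = -2 + (-40*(-23) - 3899) = -2 + (920 - 3899) = -2 - 2979 = -2981)
V - (((-5639 - 1*5999) + 13772) - 15130) = -2981 - (((-5639 - 1*5999) + 13772) - 15130) = -2981 - (((-5639 - 5999) + 13772) - 15130) = -2981 - ((-11638 + 13772) - 15130) = -2981 - (2134 - 15130) = -2981 - 1*(-12996) = -2981 + 12996 = 10015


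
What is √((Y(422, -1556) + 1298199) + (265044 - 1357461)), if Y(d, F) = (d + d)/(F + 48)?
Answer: √29247510331/377 ≈ 453.63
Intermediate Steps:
Y(d, F) = 2*d/(48 + F) (Y(d, F) = (2*d)/(48 + F) = 2*d/(48 + F))
√((Y(422, -1556) + 1298199) + (265044 - 1357461)) = √((2*422/(48 - 1556) + 1298199) + (265044 - 1357461)) = √((2*422/(-1508) + 1298199) - 1092417) = √((2*422*(-1/1508) + 1298199) - 1092417) = √((-211/377 + 1298199) - 1092417) = √(489420812/377 - 1092417) = √(77579603/377) = √29247510331/377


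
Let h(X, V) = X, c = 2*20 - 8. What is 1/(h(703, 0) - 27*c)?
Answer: -1/161 ≈ -0.0062112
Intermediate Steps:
c = 32 (c = 40 - 8 = 32)
1/(h(703, 0) - 27*c) = 1/(703 - 27*32) = 1/(703 - 864) = 1/(-161) = -1/161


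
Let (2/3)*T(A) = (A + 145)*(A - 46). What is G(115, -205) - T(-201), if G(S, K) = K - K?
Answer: -20748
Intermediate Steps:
G(S, K) = 0
T(A) = 3*(-46 + A)*(145 + A)/2 (T(A) = 3*((A + 145)*(A - 46))/2 = 3*((145 + A)*(-46 + A))/2 = 3*((-46 + A)*(145 + A))/2 = 3*(-46 + A)*(145 + A)/2)
G(115, -205) - T(-201) = 0 - (-10005 + (3/2)*(-201)² + (297/2)*(-201)) = 0 - (-10005 + (3/2)*40401 - 59697/2) = 0 - (-10005 + 121203/2 - 59697/2) = 0 - 1*20748 = 0 - 20748 = -20748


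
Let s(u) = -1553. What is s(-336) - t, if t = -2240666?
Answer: 2239113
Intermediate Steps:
s(-336) - t = -1553 - 1*(-2240666) = -1553 + 2240666 = 2239113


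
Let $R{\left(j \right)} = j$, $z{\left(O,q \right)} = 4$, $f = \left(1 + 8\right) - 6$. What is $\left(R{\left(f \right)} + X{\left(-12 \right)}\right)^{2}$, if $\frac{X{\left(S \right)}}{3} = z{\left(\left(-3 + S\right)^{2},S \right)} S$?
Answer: $19881$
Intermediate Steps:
$f = 3$ ($f = 9 - 6 = 3$)
$X{\left(S \right)} = 12 S$ ($X{\left(S \right)} = 3 \cdot 4 S = 12 S$)
$\left(R{\left(f \right)} + X{\left(-12 \right)}\right)^{2} = \left(3 + 12 \left(-12\right)\right)^{2} = \left(3 - 144\right)^{2} = \left(-141\right)^{2} = 19881$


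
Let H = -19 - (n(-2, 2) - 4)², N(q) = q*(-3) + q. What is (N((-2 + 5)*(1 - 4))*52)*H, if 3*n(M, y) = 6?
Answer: -21528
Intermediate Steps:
n(M, y) = 2 (n(M, y) = (⅓)*6 = 2)
N(q) = -2*q (N(q) = -3*q + q = -2*q)
H = -23 (H = -19 - (2 - 4)² = -19 - 1*(-2)² = -19 - 1*4 = -19 - 4 = -23)
(N((-2 + 5)*(1 - 4))*52)*H = (-2*(-2 + 5)*(1 - 4)*52)*(-23) = (-6*(-3)*52)*(-23) = (-2*(-9)*52)*(-23) = (18*52)*(-23) = 936*(-23) = -21528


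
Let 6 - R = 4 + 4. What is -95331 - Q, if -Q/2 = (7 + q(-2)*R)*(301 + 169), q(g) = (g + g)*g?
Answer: -103791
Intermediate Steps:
R = -2 (R = 6 - (4 + 4) = 6 - 1*8 = 6 - 8 = -2)
q(g) = 2*g² (q(g) = (2*g)*g = 2*g²)
Q = 8460 (Q = -2*(7 + (2*(-2)²)*(-2))*(301 + 169) = -2*(7 + (2*4)*(-2))*470 = -2*(7 + 8*(-2))*470 = -2*(7 - 16)*470 = -(-18)*470 = -2*(-4230) = 8460)
-95331 - Q = -95331 - 1*8460 = -95331 - 8460 = -103791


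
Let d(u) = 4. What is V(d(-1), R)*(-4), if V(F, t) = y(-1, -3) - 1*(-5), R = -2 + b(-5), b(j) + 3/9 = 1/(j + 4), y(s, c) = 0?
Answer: -20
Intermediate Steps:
b(j) = -⅓ + 1/(4 + j) (b(j) = -⅓ + 1/(j + 4) = -⅓ + 1/(4 + j))
R = -10/3 (R = -2 + (-1 - 1*(-5))/(3*(4 - 5)) = -2 + (⅓)*(-1 + 5)/(-1) = -2 + (⅓)*(-1)*4 = -2 - 4/3 = -10/3 ≈ -3.3333)
V(F, t) = 5 (V(F, t) = 0 - 1*(-5) = 0 + 5 = 5)
V(d(-1), R)*(-4) = 5*(-4) = -20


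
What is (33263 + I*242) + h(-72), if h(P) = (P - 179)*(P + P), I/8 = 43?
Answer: 152655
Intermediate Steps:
I = 344 (I = 8*43 = 344)
h(P) = 2*P*(-179 + P) (h(P) = (-179 + P)*(2*P) = 2*P*(-179 + P))
(33263 + I*242) + h(-72) = (33263 + 344*242) + 2*(-72)*(-179 - 72) = (33263 + 83248) + 2*(-72)*(-251) = 116511 + 36144 = 152655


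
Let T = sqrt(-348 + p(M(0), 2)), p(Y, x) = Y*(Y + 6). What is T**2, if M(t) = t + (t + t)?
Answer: -348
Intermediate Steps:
M(t) = 3*t (M(t) = t + 2*t = 3*t)
p(Y, x) = Y*(6 + Y)
T = 2*I*sqrt(87) (T = sqrt(-348 + (3*0)*(6 + 3*0)) = sqrt(-348 + 0*(6 + 0)) = sqrt(-348 + 0*6) = sqrt(-348 + 0) = sqrt(-348) = 2*I*sqrt(87) ≈ 18.655*I)
T**2 = (2*I*sqrt(87))**2 = -348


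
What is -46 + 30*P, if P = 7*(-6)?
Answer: -1306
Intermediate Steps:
P = -42
-46 + 30*P = -46 + 30*(-42) = -46 - 1260 = -1306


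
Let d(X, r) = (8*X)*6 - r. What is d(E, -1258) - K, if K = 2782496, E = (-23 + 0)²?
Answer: -2755846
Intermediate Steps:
E = 529 (E = (-23)² = 529)
d(X, r) = -r + 48*X (d(X, r) = 48*X - r = -r + 48*X)
d(E, -1258) - K = (-1*(-1258) + 48*529) - 1*2782496 = (1258 + 25392) - 2782496 = 26650 - 2782496 = -2755846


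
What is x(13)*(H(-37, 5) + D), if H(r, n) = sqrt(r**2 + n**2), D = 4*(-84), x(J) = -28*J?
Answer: 122304 - 364*sqrt(1394) ≈ 1.0871e+5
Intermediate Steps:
D = -336
H(r, n) = sqrt(n**2 + r**2)
x(13)*(H(-37, 5) + D) = (-28*13)*(sqrt(5**2 + (-37)**2) - 336) = -364*(sqrt(25 + 1369) - 336) = -364*(sqrt(1394) - 336) = -364*(-336 + sqrt(1394)) = 122304 - 364*sqrt(1394)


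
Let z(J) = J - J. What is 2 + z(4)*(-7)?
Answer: 2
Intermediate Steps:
z(J) = 0
2 + z(4)*(-7) = 2 + 0*(-7) = 2 + 0 = 2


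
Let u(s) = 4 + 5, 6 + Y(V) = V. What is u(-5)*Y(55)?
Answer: 441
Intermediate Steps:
Y(V) = -6 + V
u(s) = 9
u(-5)*Y(55) = 9*(-6 + 55) = 9*49 = 441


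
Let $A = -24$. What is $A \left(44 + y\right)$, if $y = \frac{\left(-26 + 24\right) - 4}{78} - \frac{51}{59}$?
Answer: $- \frac{792624}{767} \approx -1033.4$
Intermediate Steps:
$y = - \frac{722}{767}$ ($y = \left(-2 - 4\right) \frac{1}{78} - \frac{51}{59} = \left(-6\right) \frac{1}{78} - \frac{51}{59} = - \frac{1}{13} - \frac{51}{59} = - \frac{722}{767} \approx -0.94133$)
$A \left(44 + y\right) = - 24 \left(44 - \frac{722}{767}\right) = \left(-24\right) \frac{33026}{767} = - \frac{792624}{767}$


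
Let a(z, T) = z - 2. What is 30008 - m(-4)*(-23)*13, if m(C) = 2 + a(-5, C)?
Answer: 28513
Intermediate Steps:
a(z, T) = -2 + z
m(C) = -5 (m(C) = 2 + (-2 - 5) = 2 - 7 = -5)
30008 - m(-4)*(-23)*13 = 30008 - (-5*(-23))*13 = 30008 - 115*13 = 30008 - 1*1495 = 30008 - 1495 = 28513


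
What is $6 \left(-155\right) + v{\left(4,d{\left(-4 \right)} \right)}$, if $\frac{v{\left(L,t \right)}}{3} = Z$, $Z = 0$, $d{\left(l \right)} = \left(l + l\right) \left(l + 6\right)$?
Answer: $-930$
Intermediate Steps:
$d{\left(l \right)} = 2 l \left(6 + l\right)$
$v{\left(L,t \right)} = 0$ ($v{\left(L,t \right)} = 3 \cdot 0 = 0$)
$6 \left(-155\right) + v{\left(4,d{\left(-4 \right)} \right)} = 6 \left(-155\right) + 0 = -930 + 0 = -930$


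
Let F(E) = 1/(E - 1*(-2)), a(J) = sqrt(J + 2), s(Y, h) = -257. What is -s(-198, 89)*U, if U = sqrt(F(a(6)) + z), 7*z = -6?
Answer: 257*sqrt(-70 - 168*sqrt(2))/(14*sqrt(1 + sqrt(2))) ≈ 207.21*I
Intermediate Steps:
z = -6/7 (z = (1/7)*(-6) = -6/7 ≈ -0.85714)
a(J) = sqrt(2 + J)
F(E) = 1/(2 + E) (F(E) = 1/(E + 2) = 1/(2 + E))
U = sqrt(-6/7 + 1/(2 + 2*sqrt(2))) (U = sqrt(1/(2 + sqrt(2 + 6)) - 6/7) = sqrt(1/(2 + sqrt(8)) - 6/7) = sqrt(1/(2 + 2*sqrt(2)) - 6/7) = sqrt(-6/7 + 1/(2 + 2*sqrt(2))) ≈ 0.80625*I)
-s(-198, 89)*U = -(-257)*sqrt(-70 - 168*sqrt(2))/(14*sqrt(1 + sqrt(2))) = 257*sqrt(-70 - 168*sqrt(2))/(14*sqrt(1 + sqrt(2)))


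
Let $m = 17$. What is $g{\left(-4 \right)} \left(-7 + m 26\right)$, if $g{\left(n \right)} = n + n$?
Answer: $-3480$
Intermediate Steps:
$g{\left(n \right)} = 2 n$
$g{\left(-4 \right)} \left(-7 + m 26\right) = 2 \left(-4\right) \left(-7 + 17 \cdot 26\right) = - 8 \left(-7 + 442\right) = \left(-8\right) 435 = -3480$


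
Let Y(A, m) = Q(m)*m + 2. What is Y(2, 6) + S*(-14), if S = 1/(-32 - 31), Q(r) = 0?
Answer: 20/9 ≈ 2.2222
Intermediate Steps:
S = -1/63 (S = 1/(-63) = -1/63 ≈ -0.015873)
Y(A, m) = 2 (Y(A, m) = 0*m + 2 = 0 + 2 = 2)
Y(2, 6) + S*(-14) = 2 - 1/63*(-14) = 2 + 2/9 = 20/9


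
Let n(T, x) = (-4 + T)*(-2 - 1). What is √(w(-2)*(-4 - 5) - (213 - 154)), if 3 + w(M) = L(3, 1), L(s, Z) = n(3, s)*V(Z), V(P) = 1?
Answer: I*√59 ≈ 7.6811*I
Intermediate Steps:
n(T, x) = 12 - 3*T (n(T, x) = (-4 + T)*(-3) = 12 - 3*T)
L(s, Z) = 3 (L(s, Z) = (12 - 3*3)*1 = (12 - 9)*1 = 3*1 = 3)
w(M) = 0 (w(M) = -3 + 3 = 0)
√(w(-2)*(-4 - 5) - (213 - 154)) = √(0*(-4 - 5) - (213 - 154)) = √(0*(-9) - 1*59) = √(0 - 59) = √(-59) = I*√59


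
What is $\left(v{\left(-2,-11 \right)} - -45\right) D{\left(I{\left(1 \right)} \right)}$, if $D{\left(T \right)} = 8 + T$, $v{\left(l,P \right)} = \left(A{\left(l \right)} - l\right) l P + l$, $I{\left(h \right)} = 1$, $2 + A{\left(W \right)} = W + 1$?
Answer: $189$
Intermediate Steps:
$A{\left(W \right)} = -1 + W$ ($A{\left(W \right)} = -2 + \left(W + 1\right) = -2 + \left(1 + W\right) = -1 + W$)
$v{\left(l,P \right)} = l - P l$ ($v{\left(l,P \right)} = \left(\left(-1 + l\right) - l\right) l P + l = - l P + l = - P l + l = l - P l$)
$\left(v{\left(-2,-11 \right)} - -45\right) D{\left(I{\left(1 \right)} \right)} = \left(- 2 \left(1 - -11\right) - -45\right) \left(8 + 1\right) = \left(- 2 \left(1 + 11\right) + 45\right) 9 = \left(\left(-2\right) 12 + 45\right) 9 = \left(-24 + 45\right) 9 = 21 \cdot 9 = 189$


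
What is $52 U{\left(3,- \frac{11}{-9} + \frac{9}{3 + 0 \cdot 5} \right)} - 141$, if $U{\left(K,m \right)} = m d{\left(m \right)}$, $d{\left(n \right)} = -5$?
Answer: $- \frac{11149}{9} \approx -1238.8$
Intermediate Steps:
$U{\left(K,m \right)} = - 5 m$ ($U{\left(K,m \right)} = m \left(-5\right) = - 5 m$)
$52 U{\left(3,- \frac{11}{-9} + \frac{9}{3 + 0 \cdot 5} \right)} - 141 = 52 \left(- 5 \left(- \frac{11}{-9} + \frac{9}{3 + 0 \cdot 5}\right)\right) - 141 = 52 \left(- 5 \left(\left(-11\right) \left(- \frac{1}{9}\right) + \frac{9}{3 + 0}\right)\right) - 141 = 52 \left(- 5 \left(\frac{11}{9} + \frac{9}{3}\right)\right) - 141 = 52 \left(- 5 \left(\frac{11}{9} + 9 \cdot \frac{1}{3}\right)\right) - 141 = 52 \left(- 5 \left(\frac{11}{9} + 3\right)\right) - 141 = 52 \left(\left(-5\right) \frac{38}{9}\right) - 141 = 52 \left(- \frac{190}{9}\right) - 141 = - \frac{9880}{9} - 141 = - \frac{11149}{9}$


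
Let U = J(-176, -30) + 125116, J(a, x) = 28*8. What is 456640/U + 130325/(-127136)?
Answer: 2086022377/796761312 ≈ 2.6181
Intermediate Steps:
J(a, x) = 224
U = 125340 (U = 224 + 125116 = 125340)
456640/U + 130325/(-127136) = 456640/125340 + 130325/(-127136) = 456640*(1/125340) + 130325*(-1/127136) = 22832/6267 - 130325/127136 = 2086022377/796761312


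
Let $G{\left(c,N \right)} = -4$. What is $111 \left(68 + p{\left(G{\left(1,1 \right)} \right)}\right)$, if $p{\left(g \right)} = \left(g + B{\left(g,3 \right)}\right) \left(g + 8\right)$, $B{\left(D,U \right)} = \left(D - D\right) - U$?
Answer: $4440$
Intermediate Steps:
$B{\left(D,U \right)} = - U$ ($B{\left(D,U \right)} = 0 - U = - U$)
$p{\left(g \right)} = \left(-3 + g\right) \left(8 + g\right)$ ($p{\left(g \right)} = \left(g - 3\right) \left(g + 8\right) = \left(g - 3\right) \left(8 + g\right) = \left(-3 + g\right) \left(8 + g\right)$)
$111 \left(68 + p{\left(G{\left(1,1 \right)} \right)}\right) = 111 \left(68 + \left(-24 + \left(-4\right)^{2} + 5 \left(-4\right)\right)\right) = 111 \left(68 - 28\right) = 111 \cdot 40 = 4440$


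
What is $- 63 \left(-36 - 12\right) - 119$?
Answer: $2905$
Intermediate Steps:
$- 63 \left(-36 - 12\right) - 119 = \left(-63\right) \left(-48\right) - 119 = 3024 - 119 = 2905$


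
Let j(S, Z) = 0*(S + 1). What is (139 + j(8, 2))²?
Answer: 19321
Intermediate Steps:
j(S, Z) = 0 (j(S, Z) = 0*(1 + S) = 0)
(139 + j(8, 2))² = (139 + 0)² = 139² = 19321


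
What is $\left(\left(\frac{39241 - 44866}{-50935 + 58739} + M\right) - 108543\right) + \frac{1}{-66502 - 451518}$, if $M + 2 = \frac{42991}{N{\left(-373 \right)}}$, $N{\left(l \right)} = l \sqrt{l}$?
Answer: $- \frac{27425623675869}{252664255} + \frac{42991 i \sqrt{373}}{139129} \approx -1.0855 \cdot 10^{5} + 5.9678 i$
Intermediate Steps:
$N{\left(l \right)} = l^{\frac{3}{2}}$
$M = -2 + \frac{42991 i \sqrt{373}}{139129}$ ($M = -2 + \frac{42991}{\left(-373\right)^{\frac{3}{2}}} = -2 + \frac{42991}{\left(-373\right) i \sqrt{373}} = -2 + 42991 \frac{i \sqrt{373}}{139129} = -2 + \frac{42991 i \sqrt{373}}{139129} \approx -2.0 + 5.9678 i$)
$\left(\left(\frac{39241 - 44866}{-50935 + 58739} + M\right) - 108543\right) + \frac{1}{-66502 - 451518} = \left(\left(\frac{39241 - 44866}{-50935 + 58739} - \left(2 - \frac{42991 i \sqrt{373}}{139129}\right)\right) - 108543\right) + \frac{1}{-66502 - 451518} = \left(\left(- \frac{5625}{7804} - \left(2 - \frac{42991 i \sqrt{373}}{139129}\right)\right) - 108543\right) + \frac{1}{-518020} = \left(\left(\left(-5625\right) \frac{1}{7804} - \left(2 - \frac{42991 i \sqrt{373}}{139129}\right)\right) - 108543\right) - \frac{1}{518020} = \left(\left(- \frac{5625}{7804} - \left(2 - \frac{42991 i \sqrt{373}}{139129}\right)\right) - 108543\right) - \frac{1}{518020} = \left(\left(- \frac{21233}{7804} + \frac{42991 i \sqrt{373}}{139129}\right) - 108543\right) - \frac{1}{518020} = \left(- \frac{847090805}{7804} + \frac{42991 i \sqrt{373}}{139129}\right) - \frac{1}{518020} = - \frac{27425623675869}{252664255} + \frac{42991 i \sqrt{373}}{139129}$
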